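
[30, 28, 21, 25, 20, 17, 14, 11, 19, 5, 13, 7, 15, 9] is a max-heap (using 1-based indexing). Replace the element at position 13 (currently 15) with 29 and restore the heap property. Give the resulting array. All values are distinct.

set index 13 from 15 to 29 → [30, 28, 21, 25, 20, 17, 14, 11, 19, 5, 13, 7, 29, 9]
29 > parent 17 at index 6, swap → [30, 28, 21, 25, 20, 29, 14, 11, 19, 5, 13, 7, 17, 9]
29 > parent 21 at index 3, swap → [30, 28, 29, 25, 20, 21, 14, 11, 19, 5, 13, 7, 17, 9]

[30, 28, 29, 25, 20, 21, 14, 11, 19, 5, 13, 7, 17, 9]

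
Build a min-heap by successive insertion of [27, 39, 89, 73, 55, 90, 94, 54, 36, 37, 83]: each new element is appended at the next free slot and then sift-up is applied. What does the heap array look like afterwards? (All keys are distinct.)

Insert 27:
  append 27 at index 0 → [27] (no swap needed)
Insert 39:
  append 39 at index 1 → [27, 39] (no swap needed)
Insert 89:
  append 89 at index 2 → [27, 39, 89] (no swap needed)
Insert 73:
  append 73 at index 3 → [27, 39, 89, 73] (no swap needed)
Insert 55:
  append 55 at index 4 → [27, 39, 89, 73, 55] (no swap needed)
Insert 90:
  append 90 at index 5 → [27, 39, 89, 73, 55, 90] (no swap needed)
Insert 94:
  append 94 at index 6 → [27, 39, 89, 73, 55, 90, 94] (no swap needed)
Insert 54:
  append 54 at index 7 → [27, 39, 89, 73, 55, 90, 94, 54]
  54 < parent 73 at index 3, swap → [27, 39, 89, 54, 55, 90, 94, 73]
Insert 36:
  append 36 at index 8 → [27, 39, 89, 54, 55, 90, 94, 73, 36]
  36 < parent 54 at index 3, swap → [27, 39, 89, 36, 55, 90, 94, 73, 54]
  36 < parent 39 at index 1, swap → [27, 36, 89, 39, 55, 90, 94, 73, 54]
Insert 37:
  append 37 at index 9 → [27, 36, 89, 39, 55, 90, 94, 73, 54, 37]
  37 < parent 55 at index 4, swap → [27, 36, 89, 39, 37, 90, 94, 73, 54, 55]
Insert 83:
  append 83 at index 10 → [27, 36, 89, 39, 37, 90, 94, 73, 54, 55, 83] (no swap needed)

[27, 36, 89, 39, 37, 90, 94, 73, 54, 55, 83]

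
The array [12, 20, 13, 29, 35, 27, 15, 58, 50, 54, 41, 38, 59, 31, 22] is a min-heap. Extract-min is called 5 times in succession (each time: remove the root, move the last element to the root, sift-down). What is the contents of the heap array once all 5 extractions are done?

extract-min #1 returns 12:
  remove root 12; move last element 22 to root → [22, 20, 13, 29, 35, 27, 15, 58, 50, 54, 41, 38, 59, 31]
  22 vs smaller child 13 at index 2, swap → [13, 20, 22, 29, 35, 27, 15, 58, 50, 54, 41, 38, 59, 31]
  22 vs smaller child 15 at index 6, swap → [13, 20, 15, 29, 35, 27, 22, 58, 50, 54, 41, 38, 59, 31]
extract-min #2 returns 13:
  remove root 13; move last element 31 to root → [31, 20, 15, 29, 35, 27, 22, 58, 50, 54, 41, 38, 59]
  31 vs smaller child 15 at index 2, swap → [15, 20, 31, 29, 35, 27, 22, 58, 50, 54, 41, 38, 59]
  31 vs smaller child 22 at index 6, swap → [15, 20, 22, 29, 35, 27, 31, 58, 50, 54, 41, 38, 59]
extract-min #3 returns 15:
  remove root 15; move last element 59 to root → [59, 20, 22, 29, 35, 27, 31, 58, 50, 54, 41, 38]
  59 vs smaller child 20 at index 1, swap → [20, 59, 22, 29, 35, 27, 31, 58, 50, 54, 41, 38]
  59 vs smaller child 29 at index 3, swap → [20, 29, 22, 59, 35, 27, 31, 58, 50, 54, 41, 38]
  59 vs smaller child 50 at index 8, swap → [20, 29, 22, 50, 35, 27, 31, 58, 59, 54, 41, 38]
extract-min #4 returns 20:
  remove root 20; move last element 38 to root → [38, 29, 22, 50, 35, 27, 31, 58, 59, 54, 41]
  38 vs smaller child 22 at index 2, swap → [22, 29, 38, 50, 35, 27, 31, 58, 59, 54, 41]
  38 vs smaller child 27 at index 5, swap → [22, 29, 27, 50, 35, 38, 31, 58, 59, 54, 41]
extract-min #5 returns 22:
  remove root 22; move last element 41 to root → [41, 29, 27, 50, 35, 38, 31, 58, 59, 54]
  41 vs smaller child 27 at index 2, swap → [27, 29, 41, 50, 35, 38, 31, 58, 59, 54]
  41 vs smaller child 31 at index 6, swap → [27, 29, 31, 50, 35, 38, 41, 58, 59, 54]

[27, 29, 31, 50, 35, 38, 41, 58, 59, 54]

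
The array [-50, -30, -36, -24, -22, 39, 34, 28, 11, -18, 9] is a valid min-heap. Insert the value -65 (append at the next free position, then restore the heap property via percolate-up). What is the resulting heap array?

append -65 at index 11 → [-50, -30, -36, -24, -22, 39, 34, 28, 11, -18, 9, -65]
-65 < parent 39 at index 5, swap → [-50, -30, -36, -24, -22, -65, 34, 28, 11, -18, 9, 39]
-65 < parent -36 at index 2, swap → [-50, -30, -65, -24, -22, -36, 34, 28, 11, -18, 9, 39]
-65 < parent -50 at index 0, swap → [-65, -30, -50, -24, -22, -36, 34, 28, 11, -18, 9, 39]

[-65, -30, -50, -24, -22, -36, 34, 28, 11, -18, 9, 39]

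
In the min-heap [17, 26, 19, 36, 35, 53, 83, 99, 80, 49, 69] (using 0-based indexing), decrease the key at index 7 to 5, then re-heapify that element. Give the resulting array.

[5, 17, 19, 26, 35, 53, 83, 36, 80, 49, 69]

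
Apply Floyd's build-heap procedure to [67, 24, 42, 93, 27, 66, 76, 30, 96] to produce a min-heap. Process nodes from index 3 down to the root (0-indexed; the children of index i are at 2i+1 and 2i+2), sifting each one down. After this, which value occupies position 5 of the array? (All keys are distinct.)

66

sift down from index 3:
  93 vs smaller child 30 at index 7, swap → [67, 24, 42, 30, 27, 66, 76, 93, 96]
sift down from index 2: already satisfies heap property
sift down from index 1: already satisfies heap property
sift down from index 0:
  67 vs smaller child 24 at index 1, swap → [24, 67, 42, 30, 27, 66, 76, 93, 96]
  67 vs smaller child 27 at index 4, swap → [24, 27, 42, 30, 67, 66, 76, 93, 96]
resulting array: [24, 27, 42, 30, 67, 66, 76, 93, 96]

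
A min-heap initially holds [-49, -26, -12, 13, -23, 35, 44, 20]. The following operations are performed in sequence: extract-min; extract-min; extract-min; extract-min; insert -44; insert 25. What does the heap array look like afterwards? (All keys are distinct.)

extract-min → returns -49:
  remove root -49; move last element 20 to root → [20, -26, -12, 13, -23, 35, 44]
  20 vs smaller child -26 at index 1, swap → [-26, 20, -12, 13, -23, 35, 44]
  20 vs smaller child -23 at index 4, swap → [-26, -23, -12, 13, 20, 35, 44]
extract-min → returns -26:
  remove root -26; move last element 44 to root → [44, -23, -12, 13, 20, 35]
  44 vs smaller child -23 at index 1, swap → [-23, 44, -12, 13, 20, 35]
  44 vs smaller child 13 at index 3, swap → [-23, 13, -12, 44, 20, 35]
extract-min → returns -23:
  remove root -23; move last element 35 to root → [35, 13, -12, 44, 20]
  35 vs smaller child -12 at index 2, swap → [-12, 13, 35, 44, 20]
extract-min → returns -12:
  remove root -12; move last element 20 to root → [20, 13, 35, 44]
  20 vs smaller child 13 at index 1, swap → [13, 20, 35, 44]
insert -44:
  append -44 at index 4 → [13, 20, 35, 44, -44]
  -44 < parent 20 at index 1, swap → [13, -44, 35, 44, 20]
  -44 < parent 13 at index 0, swap → [-44, 13, 35, 44, 20]
insert 25:
  append 25 at index 5 → [-44, 13, 35, 44, 20, 25]
  25 < parent 35 at index 2, swap → [-44, 13, 25, 44, 20, 35]

[-44, 13, 25, 44, 20, 35]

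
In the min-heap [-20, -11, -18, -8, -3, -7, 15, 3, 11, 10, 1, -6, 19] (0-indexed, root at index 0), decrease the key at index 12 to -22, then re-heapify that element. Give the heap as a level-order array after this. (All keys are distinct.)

[-22, -11, -20, -8, -3, -18, 15, 3, 11, 10, 1, -6, -7]

set index 12 from 19 to -22 → [-20, -11, -18, -8, -3, -7, 15, 3, 11, 10, 1, -6, -22]
-22 < parent -7 at index 5, swap → [-20, -11, -18, -8, -3, -22, 15, 3, 11, 10, 1, -6, -7]
-22 < parent -18 at index 2, swap → [-20, -11, -22, -8, -3, -18, 15, 3, 11, 10, 1, -6, -7]
-22 < parent -20 at index 0, swap → [-22, -11, -20, -8, -3, -18, 15, 3, 11, 10, 1, -6, -7]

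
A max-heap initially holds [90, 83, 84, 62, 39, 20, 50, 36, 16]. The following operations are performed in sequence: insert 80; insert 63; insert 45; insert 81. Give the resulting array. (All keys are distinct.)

insert 80:
  append 80 at index 9 → [90, 83, 84, 62, 39, 20, 50, 36, 16, 80]
  80 > parent 39 at index 4, swap → [90, 83, 84, 62, 80, 20, 50, 36, 16, 39]
insert 63:
  append 63 at index 10 → [90, 83, 84, 62, 80, 20, 50, 36, 16, 39, 63] (no swap needed)
insert 45:
  append 45 at index 11 → [90, 83, 84, 62, 80, 20, 50, 36, 16, 39, 63, 45]
  45 > parent 20 at index 5, swap → [90, 83, 84, 62, 80, 45, 50, 36, 16, 39, 63, 20]
insert 81:
  append 81 at index 12 → [90, 83, 84, 62, 80, 45, 50, 36, 16, 39, 63, 20, 81]
  81 > parent 45 at index 5, swap → [90, 83, 84, 62, 80, 81, 50, 36, 16, 39, 63, 20, 45]

[90, 83, 84, 62, 80, 81, 50, 36, 16, 39, 63, 20, 45]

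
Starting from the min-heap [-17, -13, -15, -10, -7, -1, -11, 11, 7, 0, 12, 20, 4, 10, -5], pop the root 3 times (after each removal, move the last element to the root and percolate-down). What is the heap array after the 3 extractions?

extract-min #1 returns -17:
  remove root -17; move last element -5 to root → [-5, -13, -15, -10, -7, -1, -11, 11, 7, 0, 12, 20, 4, 10]
  -5 vs smaller child -15 at index 2, swap → [-15, -13, -5, -10, -7, -1, -11, 11, 7, 0, 12, 20, 4, 10]
  -5 vs smaller child -11 at index 6, swap → [-15, -13, -11, -10, -7, -1, -5, 11, 7, 0, 12, 20, 4, 10]
extract-min #2 returns -15:
  remove root -15; move last element 10 to root → [10, -13, -11, -10, -7, -1, -5, 11, 7, 0, 12, 20, 4]
  10 vs smaller child -13 at index 1, swap → [-13, 10, -11, -10, -7, -1, -5, 11, 7, 0, 12, 20, 4]
  10 vs smaller child -10 at index 3, swap → [-13, -10, -11, 10, -7, -1, -5, 11, 7, 0, 12, 20, 4]
  10 vs smaller child 7 at index 8, swap → [-13, -10, -11, 7, -7, -1, -5, 11, 10, 0, 12, 20, 4]
extract-min #3 returns -13:
  remove root -13; move last element 4 to root → [4, -10, -11, 7, -7, -1, -5, 11, 10, 0, 12, 20]
  4 vs smaller child -11 at index 2, swap → [-11, -10, 4, 7, -7, -1, -5, 11, 10, 0, 12, 20]
  4 vs smaller child -5 at index 6, swap → [-11, -10, -5, 7, -7, -1, 4, 11, 10, 0, 12, 20]

[-11, -10, -5, 7, -7, -1, 4, 11, 10, 0, 12, 20]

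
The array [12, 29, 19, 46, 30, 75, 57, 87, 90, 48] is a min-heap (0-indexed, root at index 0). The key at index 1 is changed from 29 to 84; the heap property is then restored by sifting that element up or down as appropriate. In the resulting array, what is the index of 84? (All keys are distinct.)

9

set index 1 from 29 to 84 → [12, 84, 19, 46, 30, 75, 57, 87, 90, 48]
84 vs smaller child 30 at index 4, swap → [12, 30, 19, 46, 84, 75, 57, 87, 90, 48]
84 vs only child 48 at index 9, swap → [12, 30, 19, 46, 48, 75, 57, 87, 90, 84]
resulting array: [12, 30, 19, 46, 48, 75, 57, 87, 90, 84]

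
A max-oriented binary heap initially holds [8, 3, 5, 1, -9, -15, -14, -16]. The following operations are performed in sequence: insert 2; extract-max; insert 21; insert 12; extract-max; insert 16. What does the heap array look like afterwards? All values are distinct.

[16, 12, 1, 3, 5, -15, -14, -16, 2, -9]

insert 2:
  append 2 at index 8 → [8, 3, 5, 1, -9, -15, -14, -16, 2]
  2 > parent 1 at index 3, swap → [8, 3, 5, 2, -9, -15, -14, -16, 1]
extract-max → returns 8:
  remove root 8; move last element 1 to root → [1, 3, 5, 2, -9, -15, -14, -16]
  1 vs larger child 5 at index 2, swap → [5, 3, 1, 2, -9, -15, -14, -16]
insert 21:
  append 21 at index 8 → [5, 3, 1, 2, -9, -15, -14, -16, 21]
  21 > parent 2 at index 3, swap → [5, 3, 1, 21, -9, -15, -14, -16, 2]
  21 > parent 3 at index 1, swap → [5, 21, 1, 3, -9, -15, -14, -16, 2]
  21 > parent 5 at index 0, swap → [21, 5, 1, 3, -9, -15, -14, -16, 2]
insert 12:
  append 12 at index 9 → [21, 5, 1, 3, -9, -15, -14, -16, 2, 12]
  12 > parent -9 at index 4, swap → [21, 5, 1, 3, 12, -15, -14, -16, 2, -9]
  12 > parent 5 at index 1, swap → [21, 12, 1, 3, 5, -15, -14, -16, 2, -9]
extract-max → returns 21:
  remove root 21; move last element -9 to root → [-9, 12, 1, 3, 5, -15, -14, -16, 2]
  -9 vs larger child 12 at index 1, swap → [12, -9, 1, 3, 5, -15, -14, -16, 2]
  -9 vs larger child 5 at index 4, swap → [12, 5, 1, 3, -9, -15, -14, -16, 2]
insert 16:
  append 16 at index 9 → [12, 5, 1, 3, -9, -15, -14, -16, 2, 16]
  16 > parent -9 at index 4, swap → [12, 5, 1, 3, 16, -15, -14, -16, 2, -9]
  16 > parent 5 at index 1, swap → [12, 16, 1, 3, 5, -15, -14, -16, 2, -9]
  16 > parent 12 at index 0, swap → [16, 12, 1, 3, 5, -15, -14, -16, 2, -9]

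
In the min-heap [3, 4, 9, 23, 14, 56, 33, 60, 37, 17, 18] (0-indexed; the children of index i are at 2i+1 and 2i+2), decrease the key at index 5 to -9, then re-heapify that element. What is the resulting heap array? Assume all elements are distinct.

[-9, 4, 3, 23, 14, 9, 33, 60, 37, 17, 18]

set index 5 from 56 to -9 → [3, 4, 9, 23, 14, -9, 33, 60, 37, 17, 18]
-9 < parent 9 at index 2, swap → [3, 4, -9, 23, 14, 9, 33, 60, 37, 17, 18]
-9 < parent 3 at index 0, swap → [-9, 4, 3, 23, 14, 9, 33, 60, 37, 17, 18]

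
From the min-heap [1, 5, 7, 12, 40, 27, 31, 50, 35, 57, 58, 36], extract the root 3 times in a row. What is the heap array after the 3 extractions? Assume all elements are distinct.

extract-min #1 returns 1:
  remove root 1; move last element 36 to root → [36, 5, 7, 12, 40, 27, 31, 50, 35, 57, 58]
  36 vs smaller child 5 at index 1, swap → [5, 36, 7, 12, 40, 27, 31, 50, 35, 57, 58]
  36 vs smaller child 12 at index 3, swap → [5, 12, 7, 36, 40, 27, 31, 50, 35, 57, 58]
  36 vs smaller child 35 at index 8, swap → [5, 12, 7, 35, 40, 27, 31, 50, 36, 57, 58]
extract-min #2 returns 5:
  remove root 5; move last element 58 to root → [58, 12, 7, 35, 40, 27, 31, 50, 36, 57]
  58 vs smaller child 7 at index 2, swap → [7, 12, 58, 35, 40, 27, 31, 50, 36, 57]
  58 vs smaller child 27 at index 5, swap → [7, 12, 27, 35, 40, 58, 31, 50, 36, 57]
extract-min #3 returns 7:
  remove root 7; move last element 57 to root → [57, 12, 27, 35, 40, 58, 31, 50, 36]
  57 vs smaller child 12 at index 1, swap → [12, 57, 27, 35, 40, 58, 31, 50, 36]
  57 vs smaller child 35 at index 3, swap → [12, 35, 27, 57, 40, 58, 31, 50, 36]
  57 vs smaller child 36 at index 8, swap → [12, 35, 27, 36, 40, 58, 31, 50, 57]

[12, 35, 27, 36, 40, 58, 31, 50, 57]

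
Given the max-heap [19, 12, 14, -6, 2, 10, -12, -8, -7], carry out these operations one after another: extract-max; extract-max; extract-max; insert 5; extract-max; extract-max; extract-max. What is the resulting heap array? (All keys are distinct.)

extract-max → returns 19:
  remove root 19; move last element -7 to root → [-7, 12, 14, -6, 2, 10, -12, -8]
  -7 vs larger child 14 at index 2, swap → [14, 12, -7, -6, 2, 10, -12, -8]
  -7 vs larger child 10 at index 5, swap → [14, 12, 10, -6, 2, -7, -12, -8]
extract-max → returns 14:
  remove root 14; move last element -8 to root → [-8, 12, 10, -6, 2, -7, -12]
  -8 vs larger child 12 at index 1, swap → [12, -8, 10, -6, 2, -7, -12]
  -8 vs larger child 2 at index 4, swap → [12, 2, 10, -6, -8, -7, -12]
extract-max → returns 12:
  remove root 12; move last element -12 to root → [-12, 2, 10, -6, -8, -7]
  -12 vs larger child 10 at index 2, swap → [10, 2, -12, -6, -8, -7]
  -12 vs only child -7 at index 5, swap → [10, 2, -7, -6, -8, -12]
insert 5:
  append 5 at index 6 → [10, 2, -7, -6, -8, -12, 5]
  5 > parent -7 at index 2, swap → [10, 2, 5, -6, -8, -12, -7]
extract-max → returns 10:
  remove root 10; move last element -7 to root → [-7, 2, 5, -6, -8, -12]
  -7 vs larger child 5 at index 2, swap → [5, 2, -7, -6, -8, -12]
extract-max → returns 5:
  remove root 5; move last element -12 to root → [-12, 2, -7, -6, -8]
  -12 vs larger child 2 at index 1, swap → [2, -12, -7, -6, -8]
  -12 vs larger child -6 at index 3, swap → [2, -6, -7, -12, -8]
extract-max → returns 2:
  remove root 2; move last element -8 to root → [-8, -6, -7, -12]
  -8 vs larger child -6 at index 1, swap → [-6, -8, -7, -12]

[-6, -8, -7, -12]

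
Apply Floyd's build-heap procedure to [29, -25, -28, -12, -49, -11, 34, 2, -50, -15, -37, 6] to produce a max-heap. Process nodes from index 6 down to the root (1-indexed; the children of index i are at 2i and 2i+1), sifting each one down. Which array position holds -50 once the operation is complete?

9

sift down from index 6:
  -11 vs only child 6 at index 12, swap → [29, -25, -28, -12, -49, 6, 34, 2, -50, -15, -37, -11]
sift down from index 5:
  -49 vs larger child -15 at index 10, swap → [29, -25, -28, -12, -15, 6, 34, 2, -50, -49, -37, -11]
sift down from index 4:
  -12 vs larger child 2 at index 8, swap → [29, -25, -28, 2, -15, 6, 34, -12, -50, -49, -37, -11]
sift down from index 3:
  -28 vs larger child 34 at index 7, swap → [29, -25, 34, 2, -15, 6, -28, -12, -50, -49, -37, -11]
sift down from index 2:
  -25 vs larger child 2 at index 4, swap → [29, 2, 34, -25, -15, 6, -28, -12, -50, -49, -37, -11]
  -25 vs larger child -12 at index 8, swap → [29, 2, 34, -12, -15, 6, -28, -25, -50, -49, -37, -11]
sift down from index 1:
  29 vs larger child 34 at index 3, swap → [34, 2, 29, -12, -15, 6, -28, -25, -50, -49, -37, -11]
resulting array: [34, 2, 29, -12, -15, 6, -28, -25, -50, -49, -37, -11]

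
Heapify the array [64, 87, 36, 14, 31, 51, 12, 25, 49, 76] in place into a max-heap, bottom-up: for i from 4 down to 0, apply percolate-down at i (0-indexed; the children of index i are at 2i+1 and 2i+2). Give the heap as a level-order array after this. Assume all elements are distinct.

[87, 76, 51, 49, 64, 36, 12, 25, 14, 31]

sift down from index 4:
  31 vs only child 76 at index 9, swap → [64, 87, 36, 14, 76, 51, 12, 25, 49, 31]
sift down from index 3:
  14 vs larger child 49 at index 8, swap → [64, 87, 36, 49, 76, 51, 12, 25, 14, 31]
sift down from index 2:
  36 vs larger child 51 at index 5, swap → [64, 87, 51, 49, 76, 36, 12, 25, 14, 31]
sift down from index 1: already satisfies heap property
sift down from index 0:
  64 vs larger child 87 at index 1, swap → [87, 64, 51, 49, 76, 36, 12, 25, 14, 31]
  64 vs larger child 76 at index 4, swap → [87, 76, 51, 49, 64, 36, 12, 25, 14, 31]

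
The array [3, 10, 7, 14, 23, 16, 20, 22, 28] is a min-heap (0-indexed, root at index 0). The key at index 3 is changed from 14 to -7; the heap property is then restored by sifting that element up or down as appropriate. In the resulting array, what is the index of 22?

7

set index 3 from 14 to -7 → [3, 10, 7, -7, 23, 16, 20, 22, 28]
-7 < parent 10 at index 1, swap → [3, -7, 7, 10, 23, 16, 20, 22, 28]
-7 < parent 3 at index 0, swap → [-7, 3, 7, 10, 23, 16, 20, 22, 28]
resulting array: [-7, 3, 7, 10, 23, 16, 20, 22, 28]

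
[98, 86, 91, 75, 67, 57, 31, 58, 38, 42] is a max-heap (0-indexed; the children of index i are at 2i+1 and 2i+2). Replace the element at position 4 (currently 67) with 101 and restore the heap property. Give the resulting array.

set index 4 from 67 to 101 → [98, 86, 91, 75, 101, 57, 31, 58, 38, 42]
101 > parent 86 at index 1, swap → [98, 101, 91, 75, 86, 57, 31, 58, 38, 42]
101 > parent 98 at index 0, swap → [101, 98, 91, 75, 86, 57, 31, 58, 38, 42]

[101, 98, 91, 75, 86, 57, 31, 58, 38, 42]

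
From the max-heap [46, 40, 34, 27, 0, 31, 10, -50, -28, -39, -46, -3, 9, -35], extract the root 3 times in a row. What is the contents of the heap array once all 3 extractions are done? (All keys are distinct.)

[31, 27, 10, -28, 0, 9, -3, -50, -35, -39, -46]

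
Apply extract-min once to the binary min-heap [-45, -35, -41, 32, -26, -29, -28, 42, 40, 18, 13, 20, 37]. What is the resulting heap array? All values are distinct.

[-41, -35, -29, 32, -26, 20, -28, 42, 40, 18, 13, 37]

remove root -45; move last element 37 to root → [37, -35, -41, 32, -26, -29, -28, 42, 40, 18, 13, 20]
37 vs smaller child -41 at index 2, swap → [-41, -35, 37, 32, -26, -29, -28, 42, 40, 18, 13, 20]
37 vs smaller child -29 at index 5, swap → [-41, -35, -29, 32, -26, 37, -28, 42, 40, 18, 13, 20]
37 vs only child 20 at index 11, swap → [-41, -35, -29, 32, -26, 20, -28, 42, 40, 18, 13, 37]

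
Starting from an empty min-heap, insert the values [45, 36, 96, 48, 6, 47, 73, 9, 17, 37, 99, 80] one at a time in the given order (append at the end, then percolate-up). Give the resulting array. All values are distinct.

[6, 9, 47, 17, 37, 80, 73, 48, 36, 45, 99, 96]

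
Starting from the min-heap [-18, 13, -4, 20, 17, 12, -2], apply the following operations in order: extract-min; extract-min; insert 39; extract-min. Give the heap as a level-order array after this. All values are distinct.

[12, 13, 39, 20, 17]

extract-min → returns -18:
  remove root -18; move last element -2 to root → [-2, 13, -4, 20, 17, 12]
  -2 vs smaller child -4 at index 2, swap → [-4, 13, -2, 20, 17, 12]
extract-min → returns -4:
  remove root -4; move last element 12 to root → [12, 13, -2, 20, 17]
  12 vs smaller child -2 at index 2, swap → [-2, 13, 12, 20, 17]
insert 39:
  append 39 at index 5 → [-2, 13, 12, 20, 17, 39] (no swap needed)
extract-min → returns -2:
  remove root -2; move last element 39 to root → [39, 13, 12, 20, 17]
  39 vs smaller child 12 at index 2, swap → [12, 13, 39, 20, 17]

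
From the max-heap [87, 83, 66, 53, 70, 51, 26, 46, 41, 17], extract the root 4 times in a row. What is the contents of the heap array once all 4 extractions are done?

[53, 46, 51, 26, 17, 41]

extract-max #1 returns 87:
  remove root 87; move last element 17 to root → [17, 83, 66, 53, 70, 51, 26, 46, 41]
  17 vs larger child 83 at index 1, swap → [83, 17, 66, 53, 70, 51, 26, 46, 41]
  17 vs larger child 70 at index 4, swap → [83, 70, 66, 53, 17, 51, 26, 46, 41]
extract-max #2 returns 83:
  remove root 83; move last element 41 to root → [41, 70, 66, 53, 17, 51, 26, 46]
  41 vs larger child 70 at index 1, swap → [70, 41, 66, 53, 17, 51, 26, 46]
  41 vs larger child 53 at index 3, swap → [70, 53, 66, 41, 17, 51, 26, 46]
  41 vs only child 46 at index 7, swap → [70, 53, 66, 46, 17, 51, 26, 41]
extract-max #3 returns 70:
  remove root 70; move last element 41 to root → [41, 53, 66, 46, 17, 51, 26]
  41 vs larger child 66 at index 2, swap → [66, 53, 41, 46, 17, 51, 26]
  41 vs larger child 51 at index 5, swap → [66, 53, 51, 46, 17, 41, 26]
extract-max #4 returns 66:
  remove root 66; move last element 26 to root → [26, 53, 51, 46, 17, 41]
  26 vs larger child 53 at index 1, swap → [53, 26, 51, 46, 17, 41]
  26 vs larger child 46 at index 3, swap → [53, 46, 51, 26, 17, 41]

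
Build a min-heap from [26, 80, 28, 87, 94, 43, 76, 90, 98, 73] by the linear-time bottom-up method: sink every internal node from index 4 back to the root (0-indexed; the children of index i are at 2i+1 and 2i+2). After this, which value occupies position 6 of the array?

sift down from index 4:
  94 vs only child 73 at index 9, swap → [26, 80, 28, 87, 73, 43, 76, 90, 98, 94]
sift down from index 3: already satisfies heap property
sift down from index 2: already satisfies heap property
sift down from index 1:
  80 vs smaller child 73 at index 4, swap → [26, 73, 28, 87, 80, 43, 76, 90, 98, 94]
sift down from index 0: already satisfies heap property
resulting array: [26, 73, 28, 87, 80, 43, 76, 90, 98, 94]

76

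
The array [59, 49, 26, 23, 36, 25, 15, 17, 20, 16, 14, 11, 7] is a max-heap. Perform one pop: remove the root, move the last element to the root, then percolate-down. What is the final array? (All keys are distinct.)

remove root 59; move last element 7 to root → [7, 49, 26, 23, 36, 25, 15, 17, 20, 16, 14, 11]
7 vs larger child 49 at index 1, swap → [49, 7, 26, 23, 36, 25, 15, 17, 20, 16, 14, 11]
7 vs larger child 36 at index 4, swap → [49, 36, 26, 23, 7, 25, 15, 17, 20, 16, 14, 11]
7 vs larger child 16 at index 9, swap → [49, 36, 26, 23, 16, 25, 15, 17, 20, 7, 14, 11]

[49, 36, 26, 23, 16, 25, 15, 17, 20, 7, 14, 11]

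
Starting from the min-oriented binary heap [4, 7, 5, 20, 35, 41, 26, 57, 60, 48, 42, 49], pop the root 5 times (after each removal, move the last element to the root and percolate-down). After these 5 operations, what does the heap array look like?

extract-min #1 returns 4:
  remove root 4; move last element 49 to root → [49, 7, 5, 20, 35, 41, 26, 57, 60, 48, 42]
  49 vs smaller child 5 at index 2, swap → [5, 7, 49, 20, 35, 41, 26, 57, 60, 48, 42]
  49 vs smaller child 26 at index 6, swap → [5, 7, 26, 20, 35, 41, 49, 57, 60, 48, 42]
extract-min #2 returns 5:
  remove root 5; move last element 42 to root → [42, 7, 26, 20, 35, 41, 49, 57, 60, 48]
  42 vs smaller child 7 at index 1, swap → [7, 42, 26, 20, 35, 41, 49, 57, 60, 48]
  42 vs smaller child 20 at index 3, swap → [7, 20, 26, 42, 35, 41, 49, 57, 60, 48]
extract-min #3 returns 7:
  remove root 7; move last element 48 to root → [48, 20, 26, 42, 35, 41, 49, 57, 60]
  48 vs smaller child 20 at index 1, swap → [20, 48, 26, 42, 35, 41, 49, 57, 60]
  48 vs smaller child 35 at index 4, swap → [20, 35, 26, 42, 48, 41, 49, 57, 60]
extract-min #4 returns 20:
  remove root 20; move last element 60 to root → [60, 35, 26, 42, 48, 41, 49, 57]
  60 vs smaller child 26 at index 2, swap → [26, 35, 60, 42, 48, 41, 49, 57]
  60 vs smaller child 41 at index 5, swap → [26, 35, 41, 42, 48, 60, 49, 57]
extract-min #5 returns 26:
  remove root 26; move last element 57 to root → [57, 35, 41, 42, 48, 60, 49]
  57 vs smaller child 35 at index 1, swap → [35, 57, 41, 42, 48, 60, 49]
  57 vs smaller child 42 at index 3, swap → [35, 42, 41, 57, 48, 60, 49]

[35, 42, 41, 57, 48, 60, 49]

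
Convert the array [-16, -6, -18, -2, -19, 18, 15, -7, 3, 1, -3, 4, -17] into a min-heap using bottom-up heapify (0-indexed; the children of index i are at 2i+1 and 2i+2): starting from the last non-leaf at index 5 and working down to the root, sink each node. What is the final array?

[-19, -16, -18, -7, -6, -17, 15, -2, 3, 1, -3, 4, 18]

sift down from index 5:
  18 vs smaller child -17 at index 12, swap → [-16, -6, -18, -2, -19, -17, 15, -7, 3, 1, -3, 4, 18]
sift down from index 4: already satisfies heap property
sift down from index 3:
  -2 vs smaller child -7 at index 7, swap → [-16, -6, -18, -7, -19, -17, 15, -2, 3, 1, -3, 4, 18]
sift down from index 2: already satisfies heap property
sift down from index 1:
  -6 vs smaller child -19 at index 4, swap → [-16, -19, -18, -7, -6, -17, 15, -2, 3, 1, -3, 4, 18]
sift down from index 0:
  -16 vs smaller child -19 at index 1, swap → [-19, -16, -18, -7, -6, -17, 15, -2, 3, 1, -3, 4, 18]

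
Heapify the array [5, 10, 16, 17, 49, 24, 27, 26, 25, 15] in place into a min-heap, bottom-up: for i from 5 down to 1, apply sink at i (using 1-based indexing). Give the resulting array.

[5, 10, 16, 17, 15, 24, 27, 26, 25, 49]

sift down from index 5:
  49 vs only child 15 at index 10, swap → [5, 10, 16, 17, 15, 24, 27, 26, 25, 49]
sift down from index 4: already satisfies heap property
sift down from index 3: already satisfies heap property
sift down from index 2: already satisfies heap property
sift down from index 1: already satisfies heap property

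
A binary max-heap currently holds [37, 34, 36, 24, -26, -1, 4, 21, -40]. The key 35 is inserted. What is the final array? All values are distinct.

append 35 at index 9 → [37, 34, 36, 24, -26, -1, 4, 21, -40, 35]
35 > parent -26 at index 4, swap → [37, 34, 36, 24, 35, -1, 4, 21, -40, -26]
35 > parent 34 at index 1, swap → [37, 35, 36, 24, 34, -1, 4, 21, -40, -26]

[37, 35, 36, 24, 34, -1, 4, 21, -40, -26]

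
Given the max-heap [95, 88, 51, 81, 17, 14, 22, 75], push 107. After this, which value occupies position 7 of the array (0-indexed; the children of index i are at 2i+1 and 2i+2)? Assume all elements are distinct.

append 107 at index 8 → [95, 88, 51, 81, 17, 14, 22, 75, 107]
107 > parent 81 at index 3, swap → [95, 88, 51, 107, 17, 14, 22, 75, 81]
107 > parent 88 at index 1, swap → [95, 107, 51, 88, 17, 14, 22, 75, 81]
107 > parent 95 at index 0, swap → [107, 95, 51, 88, 17, 14, 22, 75, 81]
resulting array: [107, 95, 51, 88, 17, 14, 22, 75, 81]

75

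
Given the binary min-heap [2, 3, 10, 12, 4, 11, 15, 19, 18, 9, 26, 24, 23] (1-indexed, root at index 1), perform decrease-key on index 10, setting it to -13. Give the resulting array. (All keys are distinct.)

[-13, 2, 10, 12, 3, 11, 15, 19, 18, 4, 26, 24, 23]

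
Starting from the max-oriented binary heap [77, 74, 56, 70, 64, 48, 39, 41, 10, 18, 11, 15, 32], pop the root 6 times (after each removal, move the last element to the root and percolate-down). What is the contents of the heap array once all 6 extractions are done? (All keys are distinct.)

[41, 32, 39, 11, 18, 15, 10]

extract-max #1 returns 77:
  remove root 77; move last element 32 to root → [32, 74, 56, 70, 64, 48, 39, 41, 10, 18, 11, 15]
  32 vs larger child 74 at index 1, swap → [74, 32, 56, 70, 64, 48, 39, 41, 10, 18, 11, 15]
  32 vs larger child 70 at index 3, swap → [74, 70, 56, 32, 64, 48, 39, 41, 10, 18, 11, 15]
  32 vs larger child 41 at index 7, swap → [74, 70, 56, 41, 64, 48, 39, 32, 10, 18, 11, 15]
extract-max #2 returns 74:
  remove root 74; move last element 15 to root → [15, 70, 56, 41, 64, 48, 39, 32, 10, 18, 11]
  15 vs larger child 70 at index 1, swap → [70, 15, 56, 41, 64, 48, 39, 32, 10, 18, 11]
  15 vs larger child 64 at index 4, swap → [70, 64, 56, 41, 15, 48, 39, 32, 10, 18, 11]
  15 vs larger child 18 at index 9, swap → [70, 64, 56, 41, 18, 48, 39, 32, 10, 15, 11]
extract-max #3 returns 70:
  remove root 70; move last element 11 to root → [11, 64, 56, 41, 18, 48, 39, 32, 10, 15]
  11 vs larger child 64 at index 1, swap → [64, 11, 56, 41, 18, 48, 39, 32, 10, 15]
  11 vs larger child 41 at index 3, swap → [64, 41, 56, 11, 18, 48, 39, 32, 10, 15]
  11 vs larger child 32 at index 7, swap → [64, 41, 56, 32, 18, 48, 39, 11, 10, 15]
extract-max #4 returns 64:
  remove root 64; move last element 15 to root → [15, 41, 56, 32, 18, 48, 39, 11, 10]
  15 vs larger child 56 at index 2, swap → [56, 41, 15, 32, 18, 48, 39, 11, 10]
  15 vs larger child 48 at index 5, swap → [56, 41, 48, 32, 18, 15, 39, 11, 10]
extract-max #5 returns 56:
  remove root 56; move last element 10 to root → [10, 41, 48, 32, 18, 15, 39, 11]
  10 vs larger child 48 at index 2, swap → [48, 41, 10, 32, 18, 15, 39, 11]
  10 vs larger child 39 at index 6, swap → [48, 41, 39, 32, 18, 15, 10, 11]
extract-max #6 returns 48:
  remove root 48; move last element 11 to root → [11, 41, 39, 32, 18, 15, 10]
  11 vs larger child 41 at index 1, swap → [41, 11, 39, 32, 18, 15, 10]
  11 vs larger child 32 at index 3, swap → [41, 32, 39, 11, 18, 15, 10]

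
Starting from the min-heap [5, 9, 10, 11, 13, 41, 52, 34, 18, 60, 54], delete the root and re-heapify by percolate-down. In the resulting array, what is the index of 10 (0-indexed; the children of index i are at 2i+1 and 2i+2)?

remove root 5; move last element 54 to root → [54, 9, 10, 11, 13, 41, 52, 34, 18, 60]
54 vs smaller child 9 at index 1, swap → [9, 54, 10, 11, 13, 41, 52, 34, 18, 60]
54 vs smaller child 11 at index 3, swap → [9, 11, 10, 54, 13, 41, 52, 34, 18, 60]
54 vs smaller child 18 at index 8, swap → [9, 11, 10, 18, 13, 41, 52, 34, 54, 60]
resulting array: [9, 11, 10, 18, 13, 41, 52, 34, 54, 60]

2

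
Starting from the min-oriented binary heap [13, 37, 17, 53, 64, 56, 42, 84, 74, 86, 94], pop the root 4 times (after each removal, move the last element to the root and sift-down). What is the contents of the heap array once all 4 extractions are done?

[53, 64, 56, 74, 84, 86, 94]

extract-min #1 returns 13:
  remove root 13; move last element 94 to root → [94, 37, 17, 53, 64, 56, 42, 84, 74, 86]
  94 vs smaller child 17 at index 2, swap → [17, 37, 94, 53, 64, 56, 42, 84, 74, 86]
  94 vs smaller child 42 at index 6, swap → [17, 37, 42, 53, 64, 56, 94, 84, 74, 86]
extract-min #2 returns 17:
  remove root 17; move last element 86 to root → [86, 37, 42, 53, 64, 56, 94, 84, 74]
  86 vs smaller child 37 at index 1, swap → [37, 86, 42, 53, 64, 56, 94, 84, 74]
  86 vs smaller child 53 at index 3, swap → [37, 53, 42, 86, 64, 56, 94, 84, 74]
  86 vs smaller child 74 at index 8, swap → [37, 53, 42, 74, 64, 56, 94, 84, 86]
extract-min #3 returns 37:
  remove root 37; move last element 86 to root → [86, 53, 42, 74, 64, 56, 94, 84]
  86 vs smaller child 42 at index 2, swap → [42, 53, 86, 74, 64, 56, 94, 84]
  86 vs smaller child 56 at index 5, swap → [42, 53, 56, 74, 64, 86, 94, 84]
extract-min #4 returns 42:
  remove root 42; move last element 84 to root → [84, 53, 56, 74, 64, 86, 94]
  84 vs smaller child 53 at index 1, swap → [53, 84, 56, 74, 64, 86, 94]
  84 vs smaller child 64 at index 4, swap → [53, 64, 56, 74, 84, 86, 94]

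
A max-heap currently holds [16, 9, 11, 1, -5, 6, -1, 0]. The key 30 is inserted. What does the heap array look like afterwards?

[30, 16, 11, 9, -5, 6, -1, 0, 1]

append 30 at index 8 → [16, 9, 11, 1, -5, 6, -1, 0, 30]
30 > parent 1 at index 3, swap → [16, 9, 11, 30, -5, 6, -1, 0, 1]
30 > parent 9 at index 1, swap → [16, 30, 11, 9, -5, 6, -1, 0, 1]
30 > parent 16 at index 0, swap → [30, 16, 11, 9, -5, 6, -1, 0, 1]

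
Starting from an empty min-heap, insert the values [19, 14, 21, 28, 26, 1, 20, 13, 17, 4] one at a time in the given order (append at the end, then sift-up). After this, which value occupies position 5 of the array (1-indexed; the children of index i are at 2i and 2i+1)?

13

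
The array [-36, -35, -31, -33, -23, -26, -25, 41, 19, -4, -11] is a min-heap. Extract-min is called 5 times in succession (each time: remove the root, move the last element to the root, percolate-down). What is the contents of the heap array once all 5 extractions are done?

[-25, -23, 19, -11, -4, 41]

extract-min #1 returns -36:
  remove root -36; move last element -11 to root → [-11, -35, -31, -33, -23, -26, -25, 41, 19, -4]
  -11 vs smaller child -35 at index 1, swap → [-35, -11, -31, -33, -23, -26, -25, 41, 19, -4]
  -11 vs smaller child -33 at index 3, swap → [-35, -33, -31, -11, -23, -26, -25, 41, 19, -4]
extract-min #2 returns -35:
  remove root -35; move last element -4 to root → [-4, -33, -31, -11, -23, -26, -25, 41, 19]
  -4 vs smaller child -33 at index 1, swap → [-33, -4, -31, -11, -23, -26, -25, 41, 19]
  -4 vs smaller child -23 at index 4, swap → [-33, -23, -31, -11, -4, -26, -25, 41, 19]
extract-min #3 returns -33:
  remove root -33; move last element 19 to root → [19, -23, -31, -11, -4, -26, -25, 41]
  19 vs smaller child -31 at index 2, swap → [-31, -23, 19, -11, -4, -26, -25, 41]
  19 vs smaller child -26 at index 5, swap → [-31, -23, -26, -11, -4, 19, -25, 41]
extract-min #4 returns -31:
  remove root -31; move last element 41 to root → [41, -23, -26, -11, -4, 19, -25]
  41 vs smaller child -26 at index 2, swap → [-26, -23, 41, -11, -4, 19, -25]
  41 vs smaller child -25 at index 6, swap → [-26, -23, -25, -11, -4, 19, 41]
extract-min #5 returns -26:
  remove root -26; move last element 41 to root → [41, -23, -25, -11, -4, 19]
  41 vs smaller child -25 at index 2, swap → [-25, -23, 41, -11, -4, 19]
  41 vs only child 19 at index 5, swap → [-25, -23, 19, -11, -4, 41]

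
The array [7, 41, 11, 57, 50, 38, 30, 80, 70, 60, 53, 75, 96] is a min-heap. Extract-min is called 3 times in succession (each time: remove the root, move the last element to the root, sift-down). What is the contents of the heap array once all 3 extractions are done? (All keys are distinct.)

extract-min #1 returns 7:
  remove root 7; move last element 96 to root → [96, 41, 11, 57, 50, 38, 30, 80, 70, 60, 53, 75]
  96 vs smaller child 11 at index 2, swap → [11, 41, 96, 57, 50, 38, 30, 80, 70, 60, 53, 75]
  96 vs smaller child 30 at index 6, swap → [11, 41, 30, 57, 50, 38, 96, 80, 70, 60, 53, 75]
extract-min #2 returns 11:
  remove root 11; move last element 75 to root → [75, 41, 30, 57, 50, 38, 96, 80, 70, 60, 53]
  75 vs smaller child 30 at index 2, swap → [30, 41, 75, 57, 50, 38, 96, 80, 70, 60, 53]
  75 vs smaller child 38 at index 5, swap → [30, 41, 38, 57, 50, 75, 96, 80, 70, 60, 53]
extract-min #3 returns 30:
  remove root 30; move last element 53 to root → [53, 41, 38, 57, 50, 75, 96, 80, 70, 60]
  53 vs smaller child 38 at index 2, swap → [38, 41, 53, 57, 50, 75, 96, 80, 70, 60]

[38, 41, 53, 57, 50, 75, 96, 80, 70, 60]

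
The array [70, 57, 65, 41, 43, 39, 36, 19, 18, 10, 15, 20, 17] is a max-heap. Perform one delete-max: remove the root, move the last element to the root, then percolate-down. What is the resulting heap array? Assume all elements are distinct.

remove root 70; move last element 17 to root → [17, 57, 65, 41, 43, 39, 36, 19, 18, 10, 15, 20]
17 vs larger child 65 at index 2, swap → [65, 57, 17, 41, 43, 39, 36, 19, 18, 10, 15, 20]
17 vs larger child 39 at index 5, swap → [65, 57, 39, 41, 43, 17, 36, 19, 18, 10, 15, 20]
17 vs only child 20 at index 11, swap → [65, 57, 39, 41, 43, 20, 36, 19, 18, 10, 15, 17]

[65, 57, 39, 41, 43, 20, 36, 19, 18, 10, 15, 17]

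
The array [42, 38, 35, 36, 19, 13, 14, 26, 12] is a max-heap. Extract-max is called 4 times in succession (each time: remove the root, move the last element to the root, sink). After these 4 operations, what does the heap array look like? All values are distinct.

[26, 19, 14, 12, 13]

extract-max #1 returns 42:
  remove root 42; move last element 12 to root → [12, 38, 35, 36, 19, 13, 14, 26]
  12 vs larger child 38 at index 1, swap → [38, 12, 35, 36, 19, 13, 14, 26]
  12 vs larger child 36 at index 3, swap → [38, 36, 35, 12, 19, 13, 14, 26]
  12 vs only child 26 at index 7, swap → [38, 36, 35, 26, 19, 13, 14, 12]
extract-max #2 returns 38:
  remove root 38; move last element 12 to root → [12, 36, 35, 26, 19, 13, 14]
  12 vs larger child 36 at index 1, swap → [36, 12, 35, 26, 19, 13, 14]
  12 vs larger child 26 at index 3, swap → [36, 26, 35, 12, 19, 13, 14]
extract-max #3 returns 36:
  remove root 36; move last element 14 to root → [14, 26, 35, 12, 19, 13]
  14 vs larger child 35 at index 2, swap → [35, 26, 14, 12, 19, 13]
extract-max #4 returns 35:
  remove root 35; move last element 13 to root → [13, 26, 14, 12, 19]
  13 vs larger child 26 at index 1, swap → [26, 13, 14, 12, 19]
  13 vs larger child 19 at index 4, swap → [26, 19, 14, 12, 13]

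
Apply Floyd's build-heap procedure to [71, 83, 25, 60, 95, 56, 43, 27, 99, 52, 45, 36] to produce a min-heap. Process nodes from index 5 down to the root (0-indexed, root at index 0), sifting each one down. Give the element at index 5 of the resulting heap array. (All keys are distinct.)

sift down from index 5:
  56 vs only child 36 at index 11, swap → [71, 83, 25, 60, 95, 36, 43, 27, 99, 52, 45, 56]
sift down from index 4:
  95 vs smaller child 45 at index 10, swap → [71, 83, 25, 60, 45, 36, 43, 27, 99, 52, 95, 56]
sift down from index 3:
  60 vs smaller child 27 at index 7, swap → [71, 83, 25, 27, 45, 36, 43, 60, 99, 52, 95, 56]
sift down from index 2: already satisfies heap property
sift down from index 1:
  83 vs smaller child 27 at index 3, swap → [71, 27, 25, 83, 45, 36, 43, 60, 99, 52, 95, 56]
  83 vs smaller child 60 at index 7, swap → [71, 27, 25, 60, 45, 36, 43, 83, 99, 52, 95, 56]
sift down from index 0:
  71 vs smaller child 25 at index 2, swap → [25, 27, 71, 60, 45, 36, 43, 83, 99, 52, 95, 56]
  71 vs smaller child 36 at index 5, swap → [25, 27, 36, 60, 45, 71, 43, 83, 99, 52, 95, 56]
  71 vs only child 56 at index 11, swap → [25, 27, 36, 60, 45, 56, 43, 83, 99, 52, 95, 71]
resulting array: [25, 27, 36, 60, 45, 56, 43, 83, 99, 52, 95, 71]

56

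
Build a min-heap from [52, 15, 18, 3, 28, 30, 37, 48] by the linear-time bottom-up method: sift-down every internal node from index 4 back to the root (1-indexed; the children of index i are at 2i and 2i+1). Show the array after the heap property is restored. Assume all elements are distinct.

[3, 15, 18, 48, 28, 30, 37, 52]

sift down from index 4: already satisfies heap property
sift down from index 3: already satisfies heap property
sift down from index 2:
  15 vs smaller child 3 at index 4, swap → [52, 3, 18, 15, 28, 30, 37, 48]
sift down from index 1:
  52 vs smaller child 3 at index 2, swap → [3, 52, 18, 15, 28, 30, 37, 48]
  52 vs smaller child 15 at index 4, swap → [3, 15, 18, 52, 28, 30, 37, 48]
  52 vs only child 48 at index 8, swap → [3, 15, 18, 48, 28, 30, 37, 52]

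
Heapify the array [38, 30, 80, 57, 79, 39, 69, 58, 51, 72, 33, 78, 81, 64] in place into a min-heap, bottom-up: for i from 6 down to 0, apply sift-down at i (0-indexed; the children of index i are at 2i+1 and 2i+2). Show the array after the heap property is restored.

sift down from index 6:
  69 vs only child 64 at index 13, swap → [38, 30, 80, 57, 79, 39, 64, 58, 51, 72, 33, 78, 81, 69]
sift down from index 5: already satisfies heap property
sift down from index 4:
  79 vs smaller child 33 at index 10, swap → [38, 30, 80, 57, 33, 39, 64, 58, 51, 72, 79, 78, 81, 69]
sift down from index 3:
  57 vs smaller child 51 at index 8, swap → [38, 30, 80, 51, 33, 39, 64, 58, 57, 72, 79, 78, 81, 69]
sift down from index 2:
  80 vs smaller child 39 at index 5, swap → [38, 30, 39, 51, 33, 80, 64, 58, 57, 72, 79, 78, 81, 69]
  80 vs smaller child 78 at index 11, swap → [38, 30, 39, 51, 33, 78, 64, 58, 57, 72, 79, 80, 81, 69]
sift down from index 1: already satisfies heap property
sift down from index 0:
  38 vs smaller child 30 at index 1, swap → [30, 38, 39, 51, 33, 78, 64, 58, 57, 72, 79, 80, 81, 69]
  38 vs smaller child 33 at index 4, swap → [30, 33, 39, 51, 38, 78, 64, 58, 57, 72, 79, 80, 81, 69]

[30, 33, 39, 51, 38, 78, 64, 58, 57, 72, 79, 80, 81, 69]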